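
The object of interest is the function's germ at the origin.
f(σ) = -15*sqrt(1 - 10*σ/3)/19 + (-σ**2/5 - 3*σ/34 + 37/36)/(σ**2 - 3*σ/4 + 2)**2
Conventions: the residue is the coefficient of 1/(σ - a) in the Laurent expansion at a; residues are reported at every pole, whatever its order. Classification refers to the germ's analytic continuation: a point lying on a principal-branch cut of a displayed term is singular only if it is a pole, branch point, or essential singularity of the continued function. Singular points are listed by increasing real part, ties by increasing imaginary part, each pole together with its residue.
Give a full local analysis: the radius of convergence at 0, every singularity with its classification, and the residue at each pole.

Denominator factor (σ**2 - 3*σ/4 + 2)^2: discriminant -119/16, complex-conjugate roots (3/8) + ((1/8)*sqrt(119))*i and (3/8) - ((1/8)*sqrt(119))*i; poles of order 2, moduli sqrt(2) and sqrt(2).
Branch term (-15/19)*sqrt(1 - σ/(3/10)): its argument vanishes at σ = 3/10, a square-root branch point, modulus 3/10.
The radius of convergence is the smallest modulus among the singular points: 3/10.
The branch term is analytic at (3/8) - ((1/8)*sqrt(119))*i and contributes nothing to the residue; only the rational part matters.
The factor σ**2 - 3*σ/4 + 2 splits as (σ - a)(σ - a') with a = (3/8) - ((1/8)*sqrt(119))*i, a' = (3/8) + ((1/8)*sqrt(119))*i. At the order-2 pole a set g(σ) = (σ - a)^2*(rational part) = [-σ**2/5 - 3*σ/34 + 37/36] / (σ - a')^2.
Order-2 pole: residue = g'(a); g'((3/8) - ((1/8)*sqrt(119))*i) = ((58232/10833165)*sqrt(119))*i, so the residue is ((58232/10833165)*sqrt(119))*i.
The branch term is analytic at (3/8) + ((1/8)*sqrt(119))*i and contributes nothing to the residue; only the rational part matters.
The factor σ**2 - 3*σ/4 + 2 splits as (σ - a)(σ - a') with a = (3/8) + ((1/8)*sqrt(119))*i, a' = (3/8) - ((1/8)*sqrt(119))*i. At the order-2 pole a set g(σ) = (σ - a)^2*(rational part) = [-σ**2/5 - 3*σ/34 + 37/36] / (σ - a')^2.
Order-2 pole: residue = g'(a); g'((3/8) + ((1/8)*sqrt(119))*i) = -((58232/10833165)*sqrt(119))*i, so the residue is -((58232/10833165)*sqrt(119))*i.
List the singular points by increasing real part (a conjugate pair: the negative imaginary part first).

Radius of convergence at 0: 3/10.
At 3/10: an algebraic (square-root) branch point.
At (3/8) - ((1/8)*sqrt(119))*i: a pole of order 2; residue ((58232/10833165)*sqrt(119))*i.
At (3/8) + ((1/8)*sqrt(119))*i: a pole of order 2; residue -((58232/10833165)*sqrt(119))*i.


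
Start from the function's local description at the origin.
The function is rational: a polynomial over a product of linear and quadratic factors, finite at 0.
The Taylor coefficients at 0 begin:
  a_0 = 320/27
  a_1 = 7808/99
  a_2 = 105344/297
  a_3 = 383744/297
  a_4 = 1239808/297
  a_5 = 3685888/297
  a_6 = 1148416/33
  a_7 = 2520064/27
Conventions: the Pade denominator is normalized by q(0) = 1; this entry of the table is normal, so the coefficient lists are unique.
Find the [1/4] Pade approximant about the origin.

The Pade approximant has numerator coefficients [320/27, 118360756352/6953249061]; denominator coefficients [1, -122168428/23411613, 37443210/7803871, 356373752/23411613, -660640672/23411613].

Taylor coefficients needed (read off): a_0 = 320/27, a_1 = 7808/99, a_2 = 105344/297, a_3 = 383744/297, a_4 = 1239808/297, a_5 = 3685888/297.
Write the denominator as Q(τ) = 1 + q1*τ + q2*τ^2 + q3*τ^3 + q4*τ^4. Requiring Q*f - P = O(τ^6) with deg P <= 1 kills the coefficients of τ^2..τ^5 in Q*f:
  τ^2: a_2 + q1*a_1 + q2*a_0 = 0, i.e. 105344/297 + (7808/99)*q1 + (320/27)*q2 = 0.
  τ^3: a_3 + q1*a_2 + q2*a_1 + q3*a_0 = 0, i.e. 383744/297 + (105344/297)*q1 + (7808/99)*q2 + (320/27)*q3 = 0.
  τ^4: a_4 + q1*a_3 + q2*a_2 + q3*a_1 + q4*a_0 = 0, i.e. 1239808/297 + (383744/297)*q1 + (105344/297)*q2 + (7808/99)*q3 + (320/27)*q4 = 0.
  τ^5: a_5 + q1*a_4 + q2*a_3 + q3*a_2 + q4*a_1 = 0, i.e. 3685888/297 + (1239808/297)*q1 + (383744/297)*q2 + (105344/297)*q3 + (7808/99)*q4 = 0.
Solving this linear system: q1 = -122168428/23411613, q2 = 37443210/7803871, q3 = 356373752/23411613, q4 = -660640672/23411613.
The numerator is Q*f truncated at degree 1: P0 = a_0 = 320/27; P1 = a_1 + q1*a_0 = 118360756352/6953249061.


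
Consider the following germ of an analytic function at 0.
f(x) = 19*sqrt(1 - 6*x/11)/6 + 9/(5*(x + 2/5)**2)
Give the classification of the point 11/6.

The point is an algebraic (square-root) branch point.

The term (19/6)*sqrt(1 - x/(11/6)) has argument 1 - 11/6/(11/6) = 0 at 11/6: a square-root (algebraic, two-sheeted) branch point; the remaining terms are analytic or single-valued there.


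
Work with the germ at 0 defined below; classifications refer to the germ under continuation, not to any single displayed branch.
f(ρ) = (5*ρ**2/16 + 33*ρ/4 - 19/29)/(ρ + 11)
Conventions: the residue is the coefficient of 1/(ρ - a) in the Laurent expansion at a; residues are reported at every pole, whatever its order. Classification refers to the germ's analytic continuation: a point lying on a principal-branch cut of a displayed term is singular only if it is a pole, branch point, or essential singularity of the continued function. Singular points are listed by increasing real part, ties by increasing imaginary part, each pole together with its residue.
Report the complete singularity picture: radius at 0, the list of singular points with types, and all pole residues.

Denominator factor (ρ + 11): pole of order 1 at -11, modulus 11.
The radius of convergence is the smallest modulus among the singular points: 11.
At the order-1 pole -11 set g(ρ) = (ρ - (-11))*f(ρ) = 5*ρ**2/16 + 33*ρ/4 - 19/29.
Simple pole: residue = g(a) at a = -11, which is -24867/464.

Radius of convergence at 0: 11.
At -11: a pole of order 1; residue -24867/464.


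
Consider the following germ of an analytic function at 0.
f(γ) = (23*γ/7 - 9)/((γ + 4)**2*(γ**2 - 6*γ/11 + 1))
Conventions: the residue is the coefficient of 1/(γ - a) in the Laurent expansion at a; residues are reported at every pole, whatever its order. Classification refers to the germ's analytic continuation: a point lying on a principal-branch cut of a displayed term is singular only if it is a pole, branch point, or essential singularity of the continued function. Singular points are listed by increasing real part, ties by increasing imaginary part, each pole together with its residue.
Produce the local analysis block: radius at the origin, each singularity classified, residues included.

Radius of convergence at 0: 1.
At -4: a pole of order 2; residue -106887/311647.
At (3/11) - ((4/11)*sqrt(7))*i: a pole of order 1; residue (106887/623294) - ((133298/2181529)*sqrt(7))*i.
At (3/11) + ((4/11)*sqrt(7))*i: a pole of order 1; residue (106887/623294) + ((133298/2181529)*sqrt(7))*i.

Denominator factor (γ + 4)^2: pole of order 2 at -4, modulus 4.
Denominator factor (γ**2 - 6*γ/11 + 1): discriminant -448/121, complex-conjugate roots (3/11) + ((4/11)*sqrt(7))*i and (3/11) - ((4/11)*sqrt(7))*i; poles of order 1, moduli 1 and 1.
The radius of convergence is the smallest modulus among the singular points: 1.
At the order-2 pole -4 set g(γ) = (γ - (-4))^2*f(γ) = (23*γ/7 - 9)/(γ**2 - 6*γ/11 + 1).
Order-2 pole: residue = g'(a); g'(-4) = -106887/311647, so the residue is -106887/311647.
The factor γ**2 - 6*γ/11 + 1 splits as (γ - a)(γ - a') with a = (3/11) - ((4/11)*sqrt(7))*i, a' = (3/11) + ((4/11)*sqrt(7))*i. At the order-1 pole a set g(γ) = (γ - a)*f(γ) = [(23*γ/7 - 9)/(γ + 4)**2] / (γ - a').
Simple pole: residue = g(a) at a = (3/11) - ((4/11)*sqrt(7))*i, which is (106887/623294) - ((133298/2181529)*sqrt(7))*i.
The factor γ**2 - 6*γ/11 + 1 splits as (γ - a)(γ - a') with a = (3/11) + ((4/11)*sqrt(7))*i, a' = (3/11) - ((4/11)*sqrt(7))*i. At the order-1 pole a set g(γ) = (γ - a)*f(γ) = [(23*γ/7 - 9)/(γ + 4)**2] / (γ - a').
Simple pole: residue = g(a) at a = (3/11) + ((4/11)*sqrt(7))*i, which is (106887/623294) + ((133298/2181529)*sqrt(7))*i.
List the singular points by increasing real part (a conjugate pair: the negative imaginary part first).


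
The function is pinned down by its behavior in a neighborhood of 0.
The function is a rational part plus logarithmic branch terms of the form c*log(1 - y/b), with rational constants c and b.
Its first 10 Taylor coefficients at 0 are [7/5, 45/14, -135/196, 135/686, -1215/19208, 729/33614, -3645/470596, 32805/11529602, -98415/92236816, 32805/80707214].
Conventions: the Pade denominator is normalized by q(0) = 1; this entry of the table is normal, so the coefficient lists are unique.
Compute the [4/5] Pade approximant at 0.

Taylor coefficients needed (read off): a_0 = 7/5, a_1 = 45/14, a_2 = -135/196, a_3 = 135/686, a_4 = -1215/19208, a_5 = 729/33614, a_6 = -3645/470596, a_7 = 32805/11529602, a_8 = -98415/92236816, a_9 = 32805/80707214.
Write the denominator as Q(y) = 1 + q1*y + q2*y^2 + q3*y^3 + q4*y^4 + q5*y^5. Requiring Q*f - P = O(y^10) with deg P <= 4 kills the coefficients of y^5..y^9 in Q*f:
  y^5: a_5 + q1*a_4 + q2*a_3 + q3*a_2 + q4*a_1 + q5*a_0 = 0, i.e. 729/33614 + (-1215/19208)*q1 + (135/686)*q2 + (-135/196)*q3 + (45/14)*q4 + (7/5)*q5 = 0.
  y^6: a_6 + q1*a_5 + q2*a_4 + q3*a_3 + q4*a_2 + q5*a_1 = 0, i.e. -3645/470596 + (729/33614)*q1 + (-1215/19208)*q2 + (135/686)*q3 + (-135/196)*q4 + (45/14)*q5 = 0.
  y^7: a_7 + q1*a_6 + q2*a_5 + q3*a_4 + q4*a_3 + q5*a_2 = 0, i.e. 32805/11529602 + (-3645/470596)*q1 + (729/33614)*q2 + (-1215/19208)*q3 + (135/686)*q4 + (-135/196)*q5 = 0.
  y^8: a_8 + q1*a_7 + q2*a_6 + q3*a_5 + q4*a_4 + q5*a_3 = 0, i.e. -98415/92236816 + (32805/11529602)*q1 + (-3645/470596)*q2 + (729/33614)*q3 + (-1215/19208)*q4 + (135/686)*q5 = 0.
  y^9: a_9 + q1*a_8 + q2*a_7 + q3*a_6 + q4*a_5 + q5*a_4 = 0, i.e. 32805/80707214 + (-98415/92236816)*q1 + (32805/11529602)*q2 + (-3645/470596)*q3 + (729/33614)*q4 + (-1215/19208)*q5 = 0.
Solving this linear system: q1 = 12910/13713, q2 = 9495/31997, q3 = 54720/1567853, q4 = 23985/21949942, q5 = -405/76824797.
The numerator is Q*f truncated at degree 4: P0 = a_0 = 7/5; P1 = a_1 + q1*a_0 = 124303/27426; P2 = a_2 + q1*a_1 + q2*a_0 = 50331/18284; P3 = a_3 + q1*a_2 + q2*a_1 + q3*a_0 = 246843/447958; P4 = a_4 + q1*a_3 + q2*a_2 + q3*a_1 + q4*a_0 = 2751201/87799768.

The Pade approximant has numerator coefficients [7/5, 124303/27426, 50331/18284, 246843/447958, 2751201/87799768]; denominator coefficients [1, 12910/13713, 9495/31997, 54720/1567853, 23985/21949942, -405/76824797].


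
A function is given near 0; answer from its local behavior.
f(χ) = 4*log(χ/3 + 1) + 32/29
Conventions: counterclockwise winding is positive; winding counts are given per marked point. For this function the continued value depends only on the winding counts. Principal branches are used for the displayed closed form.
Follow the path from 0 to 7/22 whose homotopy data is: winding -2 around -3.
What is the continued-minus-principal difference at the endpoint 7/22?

Continued minus principal equals -(16)*pi*i.

The rational part is single-valued and drops out of the difference; each branch term changes only by its own monodromy.
(4)*log(1 - χ/(-3)): each positive loop around -3 adds 2*pi*i to the log, so winding -2 contributes (4)*(-2)*2*pi*i = -(16)*pi*i.
Summing the contributions at χ = 7/22 gives -(16)*pi*i.


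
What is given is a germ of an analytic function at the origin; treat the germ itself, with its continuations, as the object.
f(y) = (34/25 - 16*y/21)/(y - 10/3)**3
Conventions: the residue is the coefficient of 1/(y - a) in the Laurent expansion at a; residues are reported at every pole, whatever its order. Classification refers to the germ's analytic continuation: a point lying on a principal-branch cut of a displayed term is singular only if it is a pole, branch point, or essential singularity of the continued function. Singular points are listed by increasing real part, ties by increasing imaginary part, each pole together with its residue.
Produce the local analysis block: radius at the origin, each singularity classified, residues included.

Radius of convergence at 0: 10/3.
At 10/3: a pole of order 3; residue 0.

Denominator factor (y - 10/3)^3: pole of order 3 at 10/3, modulus 10/3.
The radius of convergence is the smallest modulus among the singular points: 10/3.
At the order-3 pole 10/3 set g(y) = (y - (10/3))^3*f(y) = 34/25 - 16*y/21.
Order-3 pole: residue = g''(a)/2; g''(10/3) = 0, so the residue is 0.


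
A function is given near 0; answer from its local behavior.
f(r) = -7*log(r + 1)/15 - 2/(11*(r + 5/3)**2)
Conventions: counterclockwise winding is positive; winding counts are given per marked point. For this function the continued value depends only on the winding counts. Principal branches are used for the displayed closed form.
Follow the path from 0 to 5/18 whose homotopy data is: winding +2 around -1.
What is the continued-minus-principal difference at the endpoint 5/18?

The rational part is single-valued and drops out of the difference; each branch term changes only by its own monodromy.
(-7/15)*log(1 - r/(-1)): each positive loop around -1 adds 2*pi*i to the log, so winding +2 contributes (-7/15)*(2)*2*pi*i = -(28/15)*pi*i.
Summing the contributions at r = 5/18 gives -(28/15)*pi*i.

Continued minus principal equals -(28/15)*pi*i.


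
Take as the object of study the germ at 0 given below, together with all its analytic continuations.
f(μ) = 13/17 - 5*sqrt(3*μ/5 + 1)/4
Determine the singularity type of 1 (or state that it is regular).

The point is a regular point.

There is no denominator, hence no pole anywhere.
Branch term sqrt(1 - μ/(-5/3)): argument at 1 is 8/5, nonzero, so 1 is not its branch point (a point on a principal cut is still regular for the continued germ).
So the germ continues analytically to 1.


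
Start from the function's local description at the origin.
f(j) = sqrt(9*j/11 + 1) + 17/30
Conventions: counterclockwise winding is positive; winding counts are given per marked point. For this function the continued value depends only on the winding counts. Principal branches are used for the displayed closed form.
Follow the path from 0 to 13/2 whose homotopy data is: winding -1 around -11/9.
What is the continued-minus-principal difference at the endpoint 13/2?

Continued minus principal equals -(1/11)*sqrt(3058).

The rational part is single-valued and drops out of the difference; each branch term changes only by its own monodromy.
(1)*sqrt(1 - j/(-11/9)): winding -1 is odd, the square root flips sign, contributing -2*(1)*sqrt(1 - (13/2)/(-11/9)) = -2*(1)*sqrt(139/22) = -(1/11)*sqrt(3058).
Summing the contributions at j = 13/2 gives -(1/11)*sqrt(3058).


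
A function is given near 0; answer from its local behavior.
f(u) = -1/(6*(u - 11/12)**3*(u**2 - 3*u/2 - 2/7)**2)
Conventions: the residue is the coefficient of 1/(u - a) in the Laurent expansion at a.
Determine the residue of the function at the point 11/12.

At the order-3 pole 11/12 set g(u) = (u - (11/12))^3*f(u) = -1/(6*(u**2 - 3*u/2 - 2/7)**2).
Order-3 pole: residue = g''(a)/2; g''(11/12) = -679381032960/467758877041, so the residue is -339690516480/467758877041.

The residue is -339690516480/467758877041.


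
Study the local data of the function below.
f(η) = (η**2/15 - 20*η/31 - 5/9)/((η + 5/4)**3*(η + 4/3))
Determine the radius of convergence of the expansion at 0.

Denominator factor (η + 4/3): pole of order 1 at -4/3, modulus 4/3.
Denominator factor (η + 5/4)^3: pole of order 3 at -5/4, modulus 5/4.
The radius of convergence is the smallest modulus among the singular points: 5/4.

The radius of convergence is 5/4.


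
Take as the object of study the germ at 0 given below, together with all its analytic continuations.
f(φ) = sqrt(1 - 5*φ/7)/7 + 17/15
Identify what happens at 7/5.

The point is an algebraic (square-root) branch point.

The term (1/7)*sqrt(1 - φ/(7/5)) has argument 1 - 7/5/(7/5) = 0 at 7/5: a square-root (algebraic, two-sheeted) branch point; the remaining terms are analytic or single-valued there.


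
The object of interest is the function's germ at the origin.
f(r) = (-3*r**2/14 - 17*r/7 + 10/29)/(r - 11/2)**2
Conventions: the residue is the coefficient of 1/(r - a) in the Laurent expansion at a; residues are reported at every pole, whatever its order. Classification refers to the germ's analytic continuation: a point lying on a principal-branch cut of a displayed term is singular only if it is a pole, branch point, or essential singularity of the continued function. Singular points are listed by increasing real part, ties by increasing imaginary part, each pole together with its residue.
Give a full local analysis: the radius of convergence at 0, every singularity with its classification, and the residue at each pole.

Denominator factor (r - 11/2)^2: pole of order 2 at 11/2, modulus 11/2.
The radius of convergence is the smallest modulus among the singular points: 11/2.
At the order-2 pole 11/2 set g(r) = (r - (11/2))^2*f(r) = -3*r**2/14 - 17*r/7 + 10/29.
Order-2 pole: residue = g'(a); g'(11/2) = -67/14, so the residue is -67/14.

Radius of convergence at 0: 11/2.
At 11/2: a pole of order 2; residue -67/14.


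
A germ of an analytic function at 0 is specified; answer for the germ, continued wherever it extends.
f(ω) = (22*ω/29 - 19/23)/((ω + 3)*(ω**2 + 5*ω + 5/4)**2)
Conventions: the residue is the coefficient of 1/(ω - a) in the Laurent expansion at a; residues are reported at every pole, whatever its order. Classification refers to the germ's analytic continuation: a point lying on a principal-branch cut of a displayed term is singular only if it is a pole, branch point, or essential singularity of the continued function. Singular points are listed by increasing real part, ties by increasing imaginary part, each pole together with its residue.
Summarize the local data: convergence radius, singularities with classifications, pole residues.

Denominator factor (ω**2 + 5*ω + 5/4)^2: discriminant 20, real irrational roots -5/2 + sqrt(5) and -5/2 - sqrt(5); poles of order 2, moduli 5/2 - sqrt(5) and 5/2 + sqrt(5).
Denominator factor (ω + 3): pole of order 1 at -3, modulus 3.
The radius of convergence is the smallest modulus among the singular points: 5/2 - sqrt(5).
The factor ω**2 + 5*ω + 5/4 splits as (ω - a)(ω - a') with a = -5/2 - sqrt(5), a' = -5/2 + sqrt(5). At the order-2 pole a set g(ω) = (ω - a)^2*f(ω) = [(22*ω/29 - 19/23)/(ω + 3)] / (ω - a')^2.
Order-2 pole: residue = g'(a); g'(-5/2 - sqrt(5)) = 16552/240787 + (106702/6019675)*sqrt(5), so the residue is 16552/240787 + (106702/6019675)*sqrt(5).
At the order-1 pole -3 set g(ω) = (ω - (-3))*f(ω) = (22*ω/29 - 19/23)/(ω**2 + 5*ω + 5/4)**2.
Simple pole: residue = g(a) at a = -3, which is -33104/240787.
The factor ω**2 + 5*ω + 5/4 splits as (ω - a)(ω - a') with a = -5/2 + sqrt(5), a' = -5/2 - sqrt(5). At the order-2 pole a set g(ω) = (ω - a)^2*f(ω) = [(22*ω/29 - 19/23)/(ω + 3)] / (ω - a')^2.
Order-2 pole: residue = g'(a); g'(-5/2 + sqrt(5)) = 16552/240787 - (106702/6019675)*sqrt(5), so the residue is 16552/240787 - (106702/6019675)*sqrt(5).
List the singular points by increasing real part (a conjugate pair: the negative imaginary part first).

Radius of convergence at 0: 5/2 - sqrt(5).
At -5/2 - sqrt(5): a pole of order 2; residue 16552/240787 + (106702/6019675)*sqrt(5).
At -3: a pole of order 1; residue -33104/240787.
At -5/2 + sqrt(5): a pole of order 2; residue 16552/240787 - (106702/6019675)*sqrt(5).


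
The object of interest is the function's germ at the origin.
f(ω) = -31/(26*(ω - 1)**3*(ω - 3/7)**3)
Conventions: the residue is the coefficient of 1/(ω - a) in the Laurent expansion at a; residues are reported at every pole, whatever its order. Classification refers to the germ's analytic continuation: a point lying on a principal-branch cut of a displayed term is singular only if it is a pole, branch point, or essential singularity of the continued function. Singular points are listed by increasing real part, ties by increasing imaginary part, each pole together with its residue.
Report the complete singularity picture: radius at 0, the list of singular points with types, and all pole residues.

Denominator factor (ω - 1)^3: pole of order 3 at 1, modulus 1.
Denominator factor (ω - 3/7)^3: pole of order 3 at 3/7, modulus 3/7.
The radius of convergence is the smallest modulus among the singular points: 3/7.
At the order-3 pole 3/7 set g(ω) = (ω - (3/7))^3*f(ω) = -31/(26*(ω - 1)**3).
Order-3 pole: residue = g''(a)/2; g''(3/7) = 1563051/6656, so the residue is 1563051/13312.
At the order-3 pole 1 set g(ω) = (ω - (1))^3*f(ω) = -31/(26*(ω - 3/7)**3).
Order-3 pole: residue = g''(a)/2; g''(1) = -1563051/6656, so the residue is -1563051/13312.
List the singular points by increasing real part (a conjugate pair: the negative imaginary part first).

Radius of convergence at 0: 3/7.
At 3/7: a pole of order 3; residue 1563051/13312.
At 1: a pole of order 3; residue -1563051/13312.


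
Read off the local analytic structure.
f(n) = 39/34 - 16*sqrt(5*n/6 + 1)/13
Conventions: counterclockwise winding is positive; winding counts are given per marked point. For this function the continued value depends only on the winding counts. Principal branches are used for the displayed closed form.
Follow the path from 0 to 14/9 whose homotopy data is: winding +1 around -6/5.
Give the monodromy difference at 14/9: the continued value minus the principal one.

The rational part is single-valued and drops out of the difference; each branch term changes only by its own monodromy.
(-16/13)*sqrt(1 - n/(-6/5)): winding +1 is odd, the square root flips sign, contributing -2*(-16/13)*sqrt(1 - (14/9)/(-6/5)) = -2*(-16/13)*sqrt(62/27) = (32/117)*sqrt(186).
Summing the contributions at n = 14/9 gives (32/117)*sqrt(186).

Continued minus principal equals (32/117)*sqrt(186).


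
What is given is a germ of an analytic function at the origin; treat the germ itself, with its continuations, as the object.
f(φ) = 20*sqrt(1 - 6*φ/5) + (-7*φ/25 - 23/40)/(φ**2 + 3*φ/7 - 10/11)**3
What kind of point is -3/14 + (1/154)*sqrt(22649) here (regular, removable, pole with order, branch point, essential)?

The point is a pole of order 3.

The denominator factor φ**2 + 3*φ/7 - 10/11 vanishes at -3/14 + (1/154)*sqrt(22649) and appears to the power 3; the numerator there equals -103/200 - (1/550)*sqrt(22649), nonzero, and no other factor vanishes.
The branch terms are analytic at this point.
Hence a pole whose order is the multiplicity, 3.


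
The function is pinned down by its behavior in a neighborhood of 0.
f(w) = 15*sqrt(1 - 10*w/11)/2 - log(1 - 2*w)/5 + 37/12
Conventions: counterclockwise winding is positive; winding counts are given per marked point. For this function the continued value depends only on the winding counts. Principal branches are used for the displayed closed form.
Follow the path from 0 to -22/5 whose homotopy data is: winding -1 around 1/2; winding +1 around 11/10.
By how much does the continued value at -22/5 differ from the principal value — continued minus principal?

The rational part is single-valued and drops out of the difference; each branch term changes only by its own monodromy.
(15/2)*sqrt(1 - w/(11/10)): winding +1 is odd, the square root flips sign, contributing -2*(15/2)*sqrt(1 - (-22/5)/(11/10)) = -2*(15/2)*sqrt(5) = -(15)*sqrt(5).
(-1/5)*log(1 - w/(1/2)): each positive loop around 1/2 adds 2*pi*i to the log, so winding -1 contributes (-1/5)*(-1)*2*pi*i = (2/5)*pi*i.
Summing the contributions at w = -22/5 gives (-(15)*sqrt(5)) + ((2/5)*pi)*i.

Continued minus principal equals (-(15)*sqrt(5)) + ((2/5)*pi)*i.


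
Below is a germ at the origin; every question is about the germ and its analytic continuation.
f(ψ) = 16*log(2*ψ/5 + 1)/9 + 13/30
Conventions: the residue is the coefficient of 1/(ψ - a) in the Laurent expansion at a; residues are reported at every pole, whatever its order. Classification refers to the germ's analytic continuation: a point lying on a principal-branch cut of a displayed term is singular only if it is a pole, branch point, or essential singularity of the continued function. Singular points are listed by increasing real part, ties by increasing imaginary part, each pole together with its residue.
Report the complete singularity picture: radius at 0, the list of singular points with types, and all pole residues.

Branch term (16/9)*log(1 - ψ/(-5/2)): its argument vanishes at ψ = -5/2, a logarithmic branch point, modulus 5/2.
The radius of convergence is the smallest modulus among the singular points: 5/2.

Radius of convergence at 0: 5/2.
At -5/2: a logarithmic branch point.


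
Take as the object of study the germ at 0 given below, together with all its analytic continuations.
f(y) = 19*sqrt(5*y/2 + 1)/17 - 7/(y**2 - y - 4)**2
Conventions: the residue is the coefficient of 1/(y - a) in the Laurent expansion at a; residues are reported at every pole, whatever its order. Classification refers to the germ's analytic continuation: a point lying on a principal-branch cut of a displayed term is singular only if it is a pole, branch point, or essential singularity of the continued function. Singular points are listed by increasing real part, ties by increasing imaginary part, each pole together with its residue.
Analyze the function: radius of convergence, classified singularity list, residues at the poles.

Radius of convergence at 0: 2/5.
At 1/2 - (1/2)*sqrt(17): a pole of order 2; residue -(14/289)*sqrt(17).
At -2/5: an algebraic (square-root) branch point.
At 1/2 + (1/2)*sqrt(17): a pole of order 2; residue (14/289)*sqrt(17).

Denominator factor (y**2 - y - 4)^2: discriminant 17, real irrational roots 1/2 + (1/2)*sqrt(17) and 1/2 - (1/2)*sqrt(17); poles of order 2, moduli 1/2 + (1/2)*sqrt(17) and -1/2 + (1/2)*sqrt(17).
Branch term (19/17)*sqrt(1 - y/(-2/5)): its argument vanishes at y = -2/5, a square-root branch point, modulus 2/5.
The radius of convergence is the smallest modulus among the singular points: 2/5.
The branch term is analytic at 1/2 - (1/2)*sqrt(17) and contributes nothing to the residue; only the rational part matters.
The factor y**2 - y - 4 splits as (y - a)(y - a') with a = 1/2 - (1/2)*sqrt(17), a' = 1/2 + (1/2)*sqrt(17). At the order-2 pole a set g(y) = (y - a)^2*(rational part) = [-7] / (y - a')^2.
Order-2 pole: residue = g'(a); g'(1/2 - (1/2)*sqrt(17)) = -(14/289)*sqrt(17), so the residue is -(14/289)*sqrt(17).
The branch term is analytic at 1/2 + (1/2)*sqrt(17) and contributes nothing to the residue; only the rational part matters.
The factor y**2 - y - 4 splits as (y - a)(y - a') with a = 1/2 + (1/2)*sqrt(17), a' = 1/2 - (1/2)*sqrt(17). At the order-2 pole a set g(y) = (y - a)^2*(rational part) = [-7] / (y - a')^2.
Order-2 pole: residue = g'(a); g'(1/2 + (1/2)*sqrt(17)) = (14/289)*sqrt(17), so the residue is (14/289)*sqrt(17).
List the singular points by increasing real part (a conjugate pair: the negative imaginary part first).


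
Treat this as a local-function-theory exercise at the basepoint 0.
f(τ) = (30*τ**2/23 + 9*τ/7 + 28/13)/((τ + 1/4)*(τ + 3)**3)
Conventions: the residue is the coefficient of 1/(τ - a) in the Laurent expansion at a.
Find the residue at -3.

At the order-3 pole -3 set g(τ) = (τ - (-3))^3*f(τ) = (30*τ**2/23 + 9*τ/7 + 28/13)/(τ + 1/4).
Order-3 pole: residue = g''(a)/2; g''(-3) = -512752/2785783, so the residue is -256376/2785783.

The residue is -256376/2785783.


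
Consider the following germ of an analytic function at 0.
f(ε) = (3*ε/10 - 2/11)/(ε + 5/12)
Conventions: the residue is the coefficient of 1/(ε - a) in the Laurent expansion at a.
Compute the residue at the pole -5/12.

The residue is -27/88.

At the order-1 pole -5/12 set g(ε) = (ε - (-5/12))*f(ε) = 3*ε/10 - 2/11.
Simple pole: residue = g(a) at a = -5/12, which is -27/88.


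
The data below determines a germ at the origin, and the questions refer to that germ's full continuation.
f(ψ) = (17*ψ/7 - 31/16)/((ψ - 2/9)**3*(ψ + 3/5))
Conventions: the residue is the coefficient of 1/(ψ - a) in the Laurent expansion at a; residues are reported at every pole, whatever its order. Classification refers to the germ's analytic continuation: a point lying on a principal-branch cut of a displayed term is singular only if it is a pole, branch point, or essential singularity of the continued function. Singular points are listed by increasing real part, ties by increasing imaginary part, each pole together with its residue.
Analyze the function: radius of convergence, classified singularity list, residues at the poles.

Radius of convergence at 0: 2/9.
At -3/5: a pole of order 1; residue 34645725/5673136.
At 2/9: a pole of order 3; residue -34645725/5673136.

Denominator factor (ψ + 3/5): pole of order 1 at -3/5, modulus 3/5.
Denominator factor (ψ - 2/9)^3: pole of order 3 at 2/9, modulus 2/9.
The radius of convergence is the smallest modulus among the singular points: 2/9.
At the order-1 pole -3/5 set g(ψ) = (ψ - (-3/5))*f(ψ) = (17*ψ/7 - 31/16)/(ψ - 2/9)**3.
Simple pole: residue = g(a) at a = -3/5, which is 34645725/5673136.
At the order-3 pole 2/9 set g(ψ) = (ψ - (2/9))^3*f(ψ) = (17*ψ/7 - 31/16)/(ψ + 3/5).
Order-3 pole: residue = g''(a)/2; g''(2/9) = -34645725/2836568, so the residue is -34645725/5673136.
List the singular points by increasing real part (a conjugate pair: the negative imaginary part first).


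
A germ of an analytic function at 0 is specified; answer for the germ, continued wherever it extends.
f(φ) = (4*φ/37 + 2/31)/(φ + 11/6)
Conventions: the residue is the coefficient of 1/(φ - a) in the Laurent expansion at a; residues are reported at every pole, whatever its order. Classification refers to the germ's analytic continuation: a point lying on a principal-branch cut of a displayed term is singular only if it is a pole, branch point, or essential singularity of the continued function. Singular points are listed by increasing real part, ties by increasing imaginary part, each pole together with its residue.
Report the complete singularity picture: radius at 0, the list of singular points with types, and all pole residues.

Denominator factor (φ + 11/6): pole of order 1 at -11/6, modulus 11/6.
The radius of convergence is the smallest modulus among the singular points: 11/6.
At the order-1 pole -11/6 set g(φ) = (φ - (-11/6))*f(φ) = 4*φ/37 + 2/31.
Simple pole: residue = g(a) at a = -11/6, which is -460/3441.

Radius of convergence at 0: 11/6.
At -11/6: a pole of order 1; residue -460/3441.


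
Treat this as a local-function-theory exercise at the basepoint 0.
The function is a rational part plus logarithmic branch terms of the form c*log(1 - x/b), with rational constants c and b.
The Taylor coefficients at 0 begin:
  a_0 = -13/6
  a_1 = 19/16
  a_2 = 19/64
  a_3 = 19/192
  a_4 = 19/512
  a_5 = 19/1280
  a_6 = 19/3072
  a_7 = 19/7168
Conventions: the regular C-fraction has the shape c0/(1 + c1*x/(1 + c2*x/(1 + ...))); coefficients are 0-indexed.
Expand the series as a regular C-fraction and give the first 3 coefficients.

Taylor coefficients (read off): a_0 = -13/6, a_1 = 19/16, a_2 = 19/64.
c0 = a_0 = -13/6. Peel one level at a time: if S = 1 + c*x/S' with S'(0) = 1, then c is the x-coefficient of S and S' = c*x/(S - 1).
S_1 = c0/f = 1 + (57/104)*x + (4731/10816)*x^2 + ...; c1 = 57/104.
S_2 = c1*x/(S_1 - 1) = 1 + (-83/104)*x + ...; c2 = -83/104.

The regular C-fraction coefficients are [-13/6, 57/104, -83/104].


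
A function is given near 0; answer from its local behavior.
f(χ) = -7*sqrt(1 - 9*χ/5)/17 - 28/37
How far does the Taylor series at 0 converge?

Branch term (-7/17)*sqrt(1 - χ/(5/9)): its argument vanishes at χ = 5/9, a square-root branch point, modulus 5/9.
The radius of convergence is the smallest modulus among the singular points: 5/9.

The radius of convergence is 5/9.


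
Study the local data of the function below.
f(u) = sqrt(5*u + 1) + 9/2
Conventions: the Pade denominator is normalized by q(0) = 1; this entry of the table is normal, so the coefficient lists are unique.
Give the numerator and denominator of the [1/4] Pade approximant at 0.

The Pade approximant has numerator coefficients [11/2, 107145/5524]; denominator coefficients [1, 8485/2762, -4575/5524, 3875/5524, -63125/88384].

Taylor coefficients needed (expand at 0): a_0 = 11/2, a_1 = 5/2, a_2 = -25/8, a_3 = 125/16, a_4 = -3125/128, a_5 = 21875/256.
Write the denominator as Q(u) = 1 + q1*u + q2*u^2 + q3*u^3 + q4*u^4. Requiring Q*f - P = O(u^6) with deg P <= 1 kills the coefficients of u^2..u^5 in Q*f:
  u^2: a_2 + q1*a_1 + q2*a_0 = 0, i.e. -25/8 + (5/2)*q1 + (11/2)*q2 = 0.
  u^3: a_3 + q1*a_2 + q2*a_1 + q3*a_0 = 0, i.e. 125/16 + (-25/8)*q1 + (5/2)*q2 + (11/2)*q3 = 0.
  u^4: a_4 + q1*a_3 + q2*a_2 + q3*a_1 + q4*a_0 = 0, i.e. -3125/128 + (125/16)*q1 + (-25/8)*q2 + (5/2)*q3 + (11/2)*q4 = 0.
  u^5: a_5 + q1*a_4 + q2*a_3 + q3*a_2 + q4*a_1 = 0, i.e. 21875/256 + (-3125/128)*q1 + (125/16)*q2 + (-25/8)*q3 + (5/2)*q4 = 0.
Solving this linear system: q1 = 8485/2762, q2 = -4575/5524, q3 = 3875/5524, q4 = -63125/88384.
The numerator is Q*f truncated at degree 1: P0 = a_0 = 11/2; P1 = a_1 + q1*a_0 = 107145/5524.


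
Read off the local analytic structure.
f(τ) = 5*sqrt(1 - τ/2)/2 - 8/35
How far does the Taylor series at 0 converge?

Branch term (5/2)*sqrt(1 - τ/(2)): its argument vanishes at τ = 2, a square-root branch point, modulus 2.
The radius of convergence is the smallest modulus among the singular points: 2.

The radius of convergence is 2.


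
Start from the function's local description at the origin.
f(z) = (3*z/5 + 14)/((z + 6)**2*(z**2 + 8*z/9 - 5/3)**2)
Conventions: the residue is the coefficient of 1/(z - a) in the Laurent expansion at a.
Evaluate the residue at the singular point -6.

The residue is 11183/1097505.

At the order-2 pole -6 set g(z) = (z - (-6))^2*f(z) = (3*z/5 + 14)/(z**2 + 8*z/9 - 5/3)**2.
Order-2 pole: residue = g'(a); g'(-6) = 11183/1097505, so the residue is 11183/1097505.


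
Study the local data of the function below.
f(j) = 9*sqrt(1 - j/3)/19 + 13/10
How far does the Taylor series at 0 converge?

Branch term (9/19)*sqrt(1 - j/(3)): its argument vanishes at j = 3, a square-root branch point, modulus 3.
The radius of convergence is the smallest modulus among the singular points: 3.

The radius of convergence is 3.


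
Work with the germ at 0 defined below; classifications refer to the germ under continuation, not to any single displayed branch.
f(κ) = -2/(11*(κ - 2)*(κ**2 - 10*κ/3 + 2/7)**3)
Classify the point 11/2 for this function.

Denominator factors: κ - 2 = 7/2 at κ = 11/2; κ**2 - 10*κ/3 + 2/7 = 1025/84 at κ = 11/2 — none vanishes.
So the germ continues analytically to 11/2.

The point is a regular point.


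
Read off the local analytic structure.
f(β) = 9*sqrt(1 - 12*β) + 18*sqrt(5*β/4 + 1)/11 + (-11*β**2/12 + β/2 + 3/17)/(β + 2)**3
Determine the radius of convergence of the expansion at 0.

The radius of convergence is 1/12.

Denominator factor (β + 2)^3: pole of order 3 at -2, modulus 2.
Branch term (18/11)*sqrt(1 - β/(-4/5)): its argument vanishes at β = -4/5, a square-root branch point, modulus 4/5.
Branch term (9)*sqrt(1 - β/(1/12)): its argument vanishes at β = 1/12, a square-root branch point, modulus 1/12.
The radius of convergence is the smallest modulus among the singular points: 1/12.


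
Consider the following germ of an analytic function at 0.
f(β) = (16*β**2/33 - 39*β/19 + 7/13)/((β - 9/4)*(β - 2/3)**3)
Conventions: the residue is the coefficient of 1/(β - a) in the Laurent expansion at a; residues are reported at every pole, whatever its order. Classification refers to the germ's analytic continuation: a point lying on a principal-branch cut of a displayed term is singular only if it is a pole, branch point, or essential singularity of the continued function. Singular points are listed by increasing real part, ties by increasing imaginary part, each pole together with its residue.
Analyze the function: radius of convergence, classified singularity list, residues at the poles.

Denominator factor (β - 9/4): pole of order 1 at 9/4, modulus 9/4.
Denominator factor (β - 2/3)^3: pole of order 3 at 2/3, modulus 2/3.
The radius of convergence is the smallest modulus among the singular points: 2/3.
At the order-3 pole 2/3 set g(β) = (β - (2/3))^3*f(β) = (16*β**2/33 - 39*β/19 + 7/13)/(β - 9/4).
Order-3 pole: residue = g''(a)/2; g''(2/3) = 15262560/18635903, so the residue is 7631280/18635903.
At the order-1 pole 9/4 set g(β) = (β - (9/4))*f(β) = (16*β**2/33 - 39*β/19 + 7/13)/(β - 2/3)**3.
Simple pole: residue = g(a) at a = 9/4, which is -7631280/18635903.
List the singular points by increasing real part (a conjugate pair: the negative imaginary part first).

Radius of convergence at 0: 2/3.
At 2/3: a pole of order 3; residue 7631280/18635903.
At 9/4: a pole of order 1; residue -7631280/18635903.


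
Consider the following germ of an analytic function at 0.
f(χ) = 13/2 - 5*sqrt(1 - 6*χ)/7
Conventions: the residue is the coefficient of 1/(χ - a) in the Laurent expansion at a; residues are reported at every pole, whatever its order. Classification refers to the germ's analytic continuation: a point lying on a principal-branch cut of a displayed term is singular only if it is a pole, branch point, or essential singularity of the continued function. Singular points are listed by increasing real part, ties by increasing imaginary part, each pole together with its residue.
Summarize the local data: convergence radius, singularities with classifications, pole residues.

Branch term (-5/7)*sqrt(1 - χ/(1/6)): its argument vanishes at χ = 1/6, a square-root branch point, modulus 1/6.
The radius of convergence is the smallest modulus among the singular points: 1/6.

Radius of convergence at 0: 1/6.
At 1/6: an algebraic (square-root) branch point.


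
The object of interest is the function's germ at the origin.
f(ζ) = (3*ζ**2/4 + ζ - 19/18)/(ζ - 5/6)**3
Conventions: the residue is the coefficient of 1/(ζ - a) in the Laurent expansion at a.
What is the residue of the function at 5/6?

The residue is 3/4.

At the order-3 pole 5/6 set g(ζ) = (ζ - (5/6))^3*f(ζ) = 3*ζ**2/4 + ζ - 19/18.
Order-3 pole: residue = g''(a)/2; g''(5/6) = 3/2, so the residue is 3/4.


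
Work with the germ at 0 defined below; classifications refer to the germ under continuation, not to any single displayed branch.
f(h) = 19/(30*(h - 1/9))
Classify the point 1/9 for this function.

The denominator factor h - 1/9 vanishes at 1/9 and appears to the power 1; the numerator there equals 19/30, nonzero, and no other factor vanishes.
Hence a pole whose order is the multiplicity, 1.

The point is a pole of order 1.


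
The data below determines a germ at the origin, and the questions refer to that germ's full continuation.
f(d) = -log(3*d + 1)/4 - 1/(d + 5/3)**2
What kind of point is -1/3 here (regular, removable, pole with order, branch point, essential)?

The point is a logarithmic branch point.

The term (-1/4)*log(1 - d/(-1/3)) has argument 1 - -1/3/(-1/3) = 0 at -1/3: a logarithmic (infinitely-sheeted) branch point; the remaining terms are analytic or single-valued there.


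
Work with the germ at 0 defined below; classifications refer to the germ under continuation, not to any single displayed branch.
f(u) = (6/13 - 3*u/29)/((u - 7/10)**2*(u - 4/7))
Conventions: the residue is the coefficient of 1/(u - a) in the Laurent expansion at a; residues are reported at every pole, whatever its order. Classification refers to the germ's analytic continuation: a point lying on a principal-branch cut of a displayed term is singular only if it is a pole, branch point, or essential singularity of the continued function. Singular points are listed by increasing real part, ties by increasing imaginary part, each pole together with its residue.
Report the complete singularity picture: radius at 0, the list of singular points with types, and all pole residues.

Radius of convergence at 0: 4/7.
At 4/7: a pole of order 1; residue 82600/3393.
At 7/10: a pole of order 2; residue -82600/3393.

Denominator factor (u - 7/10)^2: pole of order 2 at 7/10, modulus 7/10.
Denominator factor (u - 4/7): pole of order 1 at 4/7, modulus 4/7.
The radius of convergence is the smallest modulus among the singular points: 4/7.
At the order-1 pole 4/7 set g(u) = (u - (4/7))*f(u) = (6/13 - 3*u/29)/(u - 7/10)**2.
Simple pole: residue = g(a) at a = 4/7, which is 82600/3393.
At the order-2 pole 7/10 set g(u) = (u - (7/10))^2*f(u) = (6/13 - 3*u/29)/(u - 4/7).
Order-2 pole: residue = g'(a); g'(7/10) = -82600/3393, so the residue is -82600/3393.
List the singular points by increasing real part (a conjugate pair: the negative imaginary part first).
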